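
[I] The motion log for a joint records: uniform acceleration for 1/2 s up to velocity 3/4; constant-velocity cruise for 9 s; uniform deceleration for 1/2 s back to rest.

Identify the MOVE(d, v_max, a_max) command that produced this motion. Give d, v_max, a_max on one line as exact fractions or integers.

a_max = (3/4)/(1/2) = 3/2
d_a = ½·3/4·1/2 = 3/16; d_c = 3/4·9 = 27/4
d = 2·3/16 + 27/4 = 57/8
t_c = 9 > 0 → v_max = v_peak = 3/4

d=57/8 v_max=3/4 a_max=3/2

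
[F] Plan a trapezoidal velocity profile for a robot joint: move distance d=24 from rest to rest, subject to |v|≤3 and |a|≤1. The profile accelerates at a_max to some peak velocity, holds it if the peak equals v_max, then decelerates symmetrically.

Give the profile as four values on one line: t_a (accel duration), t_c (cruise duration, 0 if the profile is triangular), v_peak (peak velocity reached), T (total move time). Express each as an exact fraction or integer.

(v_max)²/a_max = 3²/1 = 9
24 ≥ 9 so v_max reached
t_a = 3/1 = 3; v_peak = 3
d_cruise = 24 − 9 = 15; t_c = 15/3 = 5
T = 2·3 + 5 = 11

t_a=3 t_c=5 v_peak=3 T=11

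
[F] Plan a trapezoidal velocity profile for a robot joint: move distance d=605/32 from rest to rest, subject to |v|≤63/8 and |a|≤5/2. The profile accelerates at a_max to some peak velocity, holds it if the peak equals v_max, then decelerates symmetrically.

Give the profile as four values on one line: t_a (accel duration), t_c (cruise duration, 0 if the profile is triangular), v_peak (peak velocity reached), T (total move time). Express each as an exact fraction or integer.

t_a=11/4 t_c=0 v_peak=55/8 T=11/2

vₘ²/aₘ = (63/8)²/(5/2) = 3969/160
605/32 < 3969/160 → triangular
v_peak = √(605/32·5/2) = √(3025/64) = 55/8
t_a = (55/8)/(5/2) = 11/4; t_c = 0
T = 2·11/4 = 11/2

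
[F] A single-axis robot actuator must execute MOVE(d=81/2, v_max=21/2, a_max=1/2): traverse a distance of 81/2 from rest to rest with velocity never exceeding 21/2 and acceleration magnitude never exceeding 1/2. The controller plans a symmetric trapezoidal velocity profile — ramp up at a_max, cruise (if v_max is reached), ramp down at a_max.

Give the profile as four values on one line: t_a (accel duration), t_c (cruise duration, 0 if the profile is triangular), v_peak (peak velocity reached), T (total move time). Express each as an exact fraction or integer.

vₘ²/aₘ = (21/2)²/(1/2) = 441/2
81/2 < 441/2 → triangular
v_peak = √(81/2·1/2) = √(81/4) = 9/2
t_a = (9/2)/(1/2) = 9; t_c = 0
T = 2·9 = 18

t_a=9 t_c=0 v_peak=9/2 T=18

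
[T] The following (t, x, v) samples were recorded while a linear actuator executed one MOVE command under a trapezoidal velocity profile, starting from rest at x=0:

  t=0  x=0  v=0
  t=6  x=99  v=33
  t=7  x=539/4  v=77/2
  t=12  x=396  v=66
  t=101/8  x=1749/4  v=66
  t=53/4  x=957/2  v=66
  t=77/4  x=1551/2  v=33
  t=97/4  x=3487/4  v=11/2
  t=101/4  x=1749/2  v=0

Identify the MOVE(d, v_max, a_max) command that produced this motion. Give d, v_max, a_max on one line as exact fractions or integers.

final state: t=101/4, x=1749/2, v=0 → d = 1749/2
a_max = (33−0)/(6−0) = 11/2
max v = 66 over t∈[12,53/4] → v_max = 66
check: 66·(12+5/4) = 1749/2 ✓

d=1749/2 v_max=66 a_max=11/2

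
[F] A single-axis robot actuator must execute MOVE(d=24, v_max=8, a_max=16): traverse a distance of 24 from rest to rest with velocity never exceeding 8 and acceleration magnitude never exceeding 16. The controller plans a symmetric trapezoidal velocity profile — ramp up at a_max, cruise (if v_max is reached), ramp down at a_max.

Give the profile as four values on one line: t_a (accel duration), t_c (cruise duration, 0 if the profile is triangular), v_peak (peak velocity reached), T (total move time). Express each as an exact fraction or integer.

vₘ²/aₘ = 8²/16 = 4
24 ≥ 4 → trapezoidal
t_a = 8/16 = 1/2; v_peak = 8
d_cruise = 24 − 4 = 20; t_c = 20/8 = 5/2
T = 2·1/2 + 5/2 = 7/2

t_a=1/2 t_c=5/2 v_peak=8 T=7/2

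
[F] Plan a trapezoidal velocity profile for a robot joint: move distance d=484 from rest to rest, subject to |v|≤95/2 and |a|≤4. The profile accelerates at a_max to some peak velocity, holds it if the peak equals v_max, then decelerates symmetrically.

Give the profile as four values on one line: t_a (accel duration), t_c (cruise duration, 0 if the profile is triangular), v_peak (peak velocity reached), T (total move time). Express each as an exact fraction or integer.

t_a=11 t_c=0 v_peak=44 T=22

(v_max)²/a_max = (95/2)²/4 = 9025/16
484 < 9025/16 → triangular
v_peak = √(484·4) = √1936 = 44
t_a = 44/4 = 11; t_c = 0
T = 2·11 = 22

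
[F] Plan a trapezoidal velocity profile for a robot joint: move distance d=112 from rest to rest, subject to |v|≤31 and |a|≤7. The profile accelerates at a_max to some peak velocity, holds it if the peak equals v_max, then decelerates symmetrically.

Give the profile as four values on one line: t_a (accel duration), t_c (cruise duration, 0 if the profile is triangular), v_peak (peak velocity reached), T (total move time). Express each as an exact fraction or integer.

v_max²/a_max = 31²/7 = 961/7
112 < 961/7 → triangular
v_peak = √(112·7) = √784 = 28
t_a = 28/7 = 4; t_c = 0
T = 2·4 = 8

t_a=4 t_c=0 v_peak=28 T=8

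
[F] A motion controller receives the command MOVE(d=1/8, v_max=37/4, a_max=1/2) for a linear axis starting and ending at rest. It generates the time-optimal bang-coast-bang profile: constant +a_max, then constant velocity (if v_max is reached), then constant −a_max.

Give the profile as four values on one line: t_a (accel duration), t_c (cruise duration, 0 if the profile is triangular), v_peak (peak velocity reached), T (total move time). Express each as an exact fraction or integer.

vₘ²/aₘ = (37/4)²/(1/2) = 1369/8
1/8 < 1369/8 ⇒ no cruise
v_peak = √(1/8·1/2) = √(1/16) = 1/4
t_a = (1/4)/(1/2) = 1/2; t_c = 0
T = 2·1/2 = 1

t_a=1/2 t_c=0 v_peak=1/4 T=1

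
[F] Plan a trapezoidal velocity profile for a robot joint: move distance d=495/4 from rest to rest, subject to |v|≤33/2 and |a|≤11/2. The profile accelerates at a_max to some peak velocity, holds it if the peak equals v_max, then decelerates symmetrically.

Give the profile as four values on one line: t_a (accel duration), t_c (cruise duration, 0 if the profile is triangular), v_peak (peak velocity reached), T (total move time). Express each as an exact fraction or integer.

t_a=3 t_c=9/2 v_peak=33/2 T=21/2

vₘ²/aₘ = (33/2)²/(11/2) = 99/2
495/4 ≥ 99/2 so v_max reached
t_a = (33/2)/(11/2) = 3; v_peak = 33/2
d_cruise = 495/4 − 99/2 = 297/4; t_c = (297/4)/(33/2) = 9/2
T = 2·3 + 9/2 = 21/2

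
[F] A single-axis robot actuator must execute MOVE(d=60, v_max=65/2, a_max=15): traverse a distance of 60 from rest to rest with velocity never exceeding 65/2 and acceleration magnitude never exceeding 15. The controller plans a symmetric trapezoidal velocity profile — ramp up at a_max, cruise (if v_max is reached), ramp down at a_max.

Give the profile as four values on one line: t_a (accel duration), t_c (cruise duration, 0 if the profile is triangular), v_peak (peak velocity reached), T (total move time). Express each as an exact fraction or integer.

(v_max)²/a_max = (65/2)²/15 = 845/12
60 < 845/12 so t_c = 0
v_peak = √(60·15) = √900 = 30
t_a = 30/15 = 2; t_c = 0
T = 2·2 = 4

t_a=2 t_c=0 v_peak=30 T=4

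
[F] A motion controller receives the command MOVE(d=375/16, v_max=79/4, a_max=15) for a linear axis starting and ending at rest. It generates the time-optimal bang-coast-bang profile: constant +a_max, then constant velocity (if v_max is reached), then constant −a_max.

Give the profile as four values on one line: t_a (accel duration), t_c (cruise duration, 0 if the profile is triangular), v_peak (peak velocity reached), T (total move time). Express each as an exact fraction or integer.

t_a=5/4 t_c=0 v_peak=75/4 T=5/2

v_max²/a_max = (79/4)²/15 = 6241/240
375/16 < 6241/240 ⇒ no cruise
v_peak = √(375/16·15) = √(5625/16) = 75/4
t_a = (75/4)/15 = 5/4; t_c = 0
T = 2·5/4 = 5/2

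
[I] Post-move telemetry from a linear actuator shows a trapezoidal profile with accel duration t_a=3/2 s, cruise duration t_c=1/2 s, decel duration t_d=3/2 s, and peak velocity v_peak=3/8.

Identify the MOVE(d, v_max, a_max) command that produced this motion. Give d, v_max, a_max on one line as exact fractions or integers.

a_max = (3/8)/(3/2) = 1/4
d_a = ½·3/8·3/2 = 9/32; d_c = 3/8·1/2 = 3/16
d = 2·9/32 + 3/16 = 3/4
t_c = 1/2 > 0 → v_max = v_peak = 3/8

d=3/4 v_max=3/8 a_max=1/4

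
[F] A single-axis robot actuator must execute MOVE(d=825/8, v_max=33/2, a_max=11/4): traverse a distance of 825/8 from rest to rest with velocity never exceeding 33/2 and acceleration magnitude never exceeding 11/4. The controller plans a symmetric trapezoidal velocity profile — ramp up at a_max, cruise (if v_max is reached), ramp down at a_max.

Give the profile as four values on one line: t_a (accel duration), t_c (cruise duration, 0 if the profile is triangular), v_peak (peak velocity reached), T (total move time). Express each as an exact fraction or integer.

t_a=6 t_c=1/4 v_peak=33/2 T=49/4

v_max²/a_max = (33/2)²/(11/4) = 99
825/8 ≥ 99 ⇒ cruise phase
t_a = (33/2)/(11/4) = 6; v_peak = 33/2
d_cruise = 825/8 − 99 = 33/8; t_c = (33/8)/(33/2) = 1/4
T = 2·6 + 1/4 = 49/4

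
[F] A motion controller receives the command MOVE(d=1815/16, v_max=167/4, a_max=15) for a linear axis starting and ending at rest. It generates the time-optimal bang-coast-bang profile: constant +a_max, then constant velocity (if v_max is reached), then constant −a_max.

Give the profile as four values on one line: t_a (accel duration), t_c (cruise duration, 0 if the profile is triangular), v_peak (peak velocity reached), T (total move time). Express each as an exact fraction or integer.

vₘ²/aₘ = (167/4)²/15 = 27889/240
1815/16 < 27889/240 ⇒ no cruise
v_peak = √(1815/16·15) = √(27225/16) = 165/4
t_a = (165/4)/15 = 11/4; t_c = 0
T = 2·11/4 = 11/2

t_a=11/4 t_c=0 v_peak=165/4 T=11/2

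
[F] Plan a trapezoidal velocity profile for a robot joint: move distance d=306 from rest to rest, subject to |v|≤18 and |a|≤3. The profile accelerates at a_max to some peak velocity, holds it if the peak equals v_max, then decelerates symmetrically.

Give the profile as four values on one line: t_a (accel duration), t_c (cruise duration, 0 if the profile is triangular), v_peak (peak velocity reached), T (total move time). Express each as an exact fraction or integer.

t_a=6 t_c=11 v_peak=18 T=23

(v_max)²/a_max = 18²/3 = 108
306 ≥ 108 ⇒ cruise phase
t_a = 18/3 = 6; v_peak = 18
d_cruise = 306 − 108 = 198; t_c = 198/18 = 11
T = 2·6 + 11 = 23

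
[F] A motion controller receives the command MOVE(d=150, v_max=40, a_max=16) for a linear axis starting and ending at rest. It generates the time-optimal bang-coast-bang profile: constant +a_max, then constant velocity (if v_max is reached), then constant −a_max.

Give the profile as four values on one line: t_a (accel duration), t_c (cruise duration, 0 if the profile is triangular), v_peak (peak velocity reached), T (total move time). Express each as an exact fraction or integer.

t_a=5/2 t_c=5/4 v_peak=40 T=25/4

vₘ²/aₘ = 40²/16 = 100
150 ≥ 100 → trapezoidal
t_a = 40/16 = 5/2; v_peak = 40
d_cruise = 150 − 100 = 50; t_c = 50/40 = 5/4
T = 2·5/2 + 5/4 = 25/4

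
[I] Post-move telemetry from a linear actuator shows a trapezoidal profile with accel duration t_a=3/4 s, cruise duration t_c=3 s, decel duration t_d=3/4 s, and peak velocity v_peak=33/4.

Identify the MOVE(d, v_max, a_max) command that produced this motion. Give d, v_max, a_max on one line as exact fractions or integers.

a_max = (33/4)/(3/4) = 11
d_a = ½·33/4·3/4 = 99/32; d_c = 33/4·3 = 99/4
d = 2·99/32 + 99/4 = 495/16
t_c = 3 > 0 → v_max = v_peak = 33/4

d=495/16 v_max=33/4 a_max=11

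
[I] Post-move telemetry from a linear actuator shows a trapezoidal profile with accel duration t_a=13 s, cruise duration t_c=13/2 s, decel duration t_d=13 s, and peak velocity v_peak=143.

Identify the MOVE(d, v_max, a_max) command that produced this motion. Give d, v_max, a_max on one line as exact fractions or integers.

a_max = 143/13 = 11
d_a = ½·143·13 = 1859/2; d_c = 143·13/2 = 1859/2
d = 2·1859/2 + 1859/2 = 5577/2
t_c = 13/2 > 0 so v_max = 143

d=5577/2 v_max=143 a_max=11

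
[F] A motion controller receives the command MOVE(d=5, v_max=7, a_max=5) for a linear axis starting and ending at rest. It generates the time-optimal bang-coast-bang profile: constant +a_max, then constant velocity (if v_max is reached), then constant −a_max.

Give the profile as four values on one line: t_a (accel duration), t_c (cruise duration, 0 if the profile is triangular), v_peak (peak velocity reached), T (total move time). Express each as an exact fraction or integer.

t_a=1 t_c=0 v_peak=5 T=2

vₘ²/aₘ = 7²/5 = 49/5
5 < 49/5 ⇒ no cruise
v_peak = √(5·5) = √25 = 5
t_a = 5/5 = 1; t_c = 0
T = 2·1 = 2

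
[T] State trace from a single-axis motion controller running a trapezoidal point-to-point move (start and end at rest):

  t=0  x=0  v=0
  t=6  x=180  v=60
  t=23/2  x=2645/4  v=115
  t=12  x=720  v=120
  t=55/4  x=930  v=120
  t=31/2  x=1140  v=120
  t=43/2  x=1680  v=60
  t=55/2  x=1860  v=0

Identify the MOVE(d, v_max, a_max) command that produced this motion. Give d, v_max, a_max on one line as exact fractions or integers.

d=1860 v_max=120 a_max=10

final state: t=55/2, x=1860, v=0 → d = 1860
a_max = (60−0)/(6−0) = 10
max v = 120 over t∈[12,31/2] → v_max = 120
check: 120·(12+7/2) = 1860 ✓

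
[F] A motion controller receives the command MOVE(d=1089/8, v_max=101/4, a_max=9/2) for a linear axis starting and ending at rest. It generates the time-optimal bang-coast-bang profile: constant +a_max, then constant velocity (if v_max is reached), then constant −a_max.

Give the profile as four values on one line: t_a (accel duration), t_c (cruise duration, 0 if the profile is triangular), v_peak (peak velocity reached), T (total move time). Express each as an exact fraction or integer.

v_max²/a_max = (101/4)²/(9/2) = 10201/72
1089/8 < 10201/72 ⇒ no cruise
v_peak = √(1089/8·9/2) = √(9801/16) = 99/4
t_a = (99/4)/(9/2) = 11/2; t_c = 0
T = 2·11/2 = 11

t_a=11/2 t_c=0 v_peak=99/4 T=11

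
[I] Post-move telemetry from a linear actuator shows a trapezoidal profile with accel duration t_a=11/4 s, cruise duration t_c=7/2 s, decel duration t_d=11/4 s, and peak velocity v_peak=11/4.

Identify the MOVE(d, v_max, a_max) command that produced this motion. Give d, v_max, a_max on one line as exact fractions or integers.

d=275/16 v_max=11/4 a_max=1

a_max = (11/4)/(11/4) = 1
d_a = ½·11/4·11/4 = 121/32; d_c = 11/4·7/2 = 77/8
d = 2·121/32 + 77/8 = 275/16
t_c = 7/2 > 0 → v_max = v_peak = 11/4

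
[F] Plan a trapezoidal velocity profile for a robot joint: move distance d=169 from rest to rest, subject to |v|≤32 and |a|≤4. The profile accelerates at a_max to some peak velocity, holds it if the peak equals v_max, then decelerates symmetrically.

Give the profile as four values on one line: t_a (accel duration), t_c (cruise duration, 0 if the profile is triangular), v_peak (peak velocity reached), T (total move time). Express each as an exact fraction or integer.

t_a=13/2 t_c=0 v_peak=26 T=13

v_max²/a_max = 32²/4 = 256
169 < 256 so t_c = 0
v_peak = √(169·4) = √676 = 26
t_a = 26/4 = 13/2; t_c = 0
T = 2·13/2 = 13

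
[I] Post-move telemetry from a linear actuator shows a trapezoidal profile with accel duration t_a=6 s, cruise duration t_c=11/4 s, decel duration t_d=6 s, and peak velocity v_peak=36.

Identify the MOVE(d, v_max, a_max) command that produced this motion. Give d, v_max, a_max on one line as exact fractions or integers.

d=315 v_max=36 a_max=6

a_max = 36/6 = 6
d_a = ½·36·6 = 108; d_c = 36·11/4 = 99
d = 2·108 + 99 = 315
t_c = 11/4 > 0 so v_max = 36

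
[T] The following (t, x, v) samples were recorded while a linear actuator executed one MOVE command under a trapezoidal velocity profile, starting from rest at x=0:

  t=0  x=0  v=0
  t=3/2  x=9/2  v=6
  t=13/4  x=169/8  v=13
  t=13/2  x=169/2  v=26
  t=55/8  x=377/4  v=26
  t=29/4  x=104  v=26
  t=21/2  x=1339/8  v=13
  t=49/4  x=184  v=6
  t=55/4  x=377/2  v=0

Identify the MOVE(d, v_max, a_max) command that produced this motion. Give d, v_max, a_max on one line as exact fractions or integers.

d=377/2 v_max=26 a_max=4

final state: t=55/4, x=377/2, v=0 → d = 377/2
a_max = (6−0)/(3/2−0) = 4
max v = 26 over t∈[13/2,29/4] → v_max = 26
check: 26·(13/2+3/4) = 377/2 ✓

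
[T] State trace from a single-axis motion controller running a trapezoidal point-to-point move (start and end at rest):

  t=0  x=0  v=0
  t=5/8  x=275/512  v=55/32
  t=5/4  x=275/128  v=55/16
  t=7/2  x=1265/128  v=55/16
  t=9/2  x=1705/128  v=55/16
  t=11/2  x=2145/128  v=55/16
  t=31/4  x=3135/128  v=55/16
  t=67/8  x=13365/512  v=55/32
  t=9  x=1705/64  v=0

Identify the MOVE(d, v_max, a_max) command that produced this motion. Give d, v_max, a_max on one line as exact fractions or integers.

d=1705/64 v_max=55/16 a_max=11/4

final state: t=9, x=1705/64, v=0 → d = 1705/64
a_max = (55/32−0)/(5/8−0) = 11/4
max v = 55/16 over t∈[5/4,31/4] → v_max = 55/16
check: 55/16·(5/4+13/2) = 1705/64 ✓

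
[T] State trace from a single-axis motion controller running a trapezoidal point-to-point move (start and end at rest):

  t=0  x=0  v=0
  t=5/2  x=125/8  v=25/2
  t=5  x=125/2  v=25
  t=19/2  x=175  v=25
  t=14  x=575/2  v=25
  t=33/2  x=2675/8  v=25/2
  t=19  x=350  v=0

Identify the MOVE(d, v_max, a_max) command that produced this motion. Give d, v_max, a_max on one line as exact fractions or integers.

final state: t=19, x=350, v=0 → d = 350
a_max = (25/2−0)/(5/2−0) = 5
max v = 25 over t∈[5,14] → v_max = 25
check: 25·(5+9) = 350 ✓

d=350 v_max=25 a_max=5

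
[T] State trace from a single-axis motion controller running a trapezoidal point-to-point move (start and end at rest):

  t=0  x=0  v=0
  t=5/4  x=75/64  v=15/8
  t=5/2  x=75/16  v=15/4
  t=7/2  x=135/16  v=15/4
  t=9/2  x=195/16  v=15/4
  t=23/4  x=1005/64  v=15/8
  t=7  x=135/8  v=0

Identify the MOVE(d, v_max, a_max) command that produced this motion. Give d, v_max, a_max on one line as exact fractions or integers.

d=135/8 v_max=15/4 a_max=3/2

final state: t=7, x=135/8, v=0 → d = 135/8
a_max = (15/8−0)/(5/4−0) = 3/2
max v = 15/4 over t∈[5/2,9/2] → v_max = 15/4
check: 15/4·(5/2+2) = 135/8 ✓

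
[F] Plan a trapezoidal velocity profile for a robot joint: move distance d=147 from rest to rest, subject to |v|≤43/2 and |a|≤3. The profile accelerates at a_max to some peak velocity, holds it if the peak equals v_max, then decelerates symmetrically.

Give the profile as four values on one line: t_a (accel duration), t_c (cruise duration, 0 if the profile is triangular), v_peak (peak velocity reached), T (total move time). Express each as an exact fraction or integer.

v_max²/a_max = (43/2)²/3 = 1849/12
147 < 1849/12 → triangular
v_peak = √(147·3) = √441 = 21
t_a = 21/3 = 7; t_c = 0
T = 2·7 = 14

t_a=7 t_c=0 v_peak=21 T=14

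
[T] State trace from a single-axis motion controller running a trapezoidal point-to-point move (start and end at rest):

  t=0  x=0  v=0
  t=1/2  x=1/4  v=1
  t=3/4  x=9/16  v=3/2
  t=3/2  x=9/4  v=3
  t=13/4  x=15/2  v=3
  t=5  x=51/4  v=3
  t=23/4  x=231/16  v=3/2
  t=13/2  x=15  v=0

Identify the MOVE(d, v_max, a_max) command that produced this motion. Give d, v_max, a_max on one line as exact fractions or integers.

final state: t=13/2, x=15, v=0 → d = 15
a_max = (1−0)/(1/2−0) = 2
max v = 3 over t∈[3/2,5] → v_max = 3
check: 3·(3/2+7/2) = 15 ✓

d=15 v_max=3 a_max=2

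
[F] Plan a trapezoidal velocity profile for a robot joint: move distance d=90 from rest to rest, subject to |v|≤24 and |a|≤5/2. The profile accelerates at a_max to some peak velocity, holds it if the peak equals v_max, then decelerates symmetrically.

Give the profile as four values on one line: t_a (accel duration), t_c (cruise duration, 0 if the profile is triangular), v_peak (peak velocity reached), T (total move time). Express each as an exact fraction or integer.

vₘ²/aₘ = 24²/(5/2) = 1152/5
90 < 1152/5 so t_c = 0
v_peak = √(90·5/2) = √225 = 15
t_a = 15/(5/2) = 6; t_c = 0
T = 2·6 = 12

t_a=6 t_c=0 v_peak=15 T=12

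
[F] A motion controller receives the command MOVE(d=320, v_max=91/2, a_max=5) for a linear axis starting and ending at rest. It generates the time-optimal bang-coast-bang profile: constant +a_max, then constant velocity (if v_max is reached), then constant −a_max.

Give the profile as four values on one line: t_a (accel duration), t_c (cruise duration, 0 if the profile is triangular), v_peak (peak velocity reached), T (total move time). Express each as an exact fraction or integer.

t_a=8 t_c=0 v_peak=40 T=16

vₘ²/aₘ = (91/2)²/5 = 8281/20
320 < 8281/20 ⇒ no cruise
v_peak = √(320·5) = √1600 = 40
t_a = 40/5 = 8; t_c = 0
T = 2·8 = 16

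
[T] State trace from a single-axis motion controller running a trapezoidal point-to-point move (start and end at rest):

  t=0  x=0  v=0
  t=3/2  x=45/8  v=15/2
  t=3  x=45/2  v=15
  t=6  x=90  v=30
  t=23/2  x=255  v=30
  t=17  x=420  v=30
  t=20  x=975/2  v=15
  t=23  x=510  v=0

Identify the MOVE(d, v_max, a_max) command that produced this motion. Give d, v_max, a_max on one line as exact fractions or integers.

d=510 v_max=30 a_max=5

final state: t=23, x=510, v=0 → d = 510
a_max = (15/2−0)/(3/2−0) = 5
max v = 30 over t∈[6,17] → v_max = 30
check: 30·(6+11) = 510 ✓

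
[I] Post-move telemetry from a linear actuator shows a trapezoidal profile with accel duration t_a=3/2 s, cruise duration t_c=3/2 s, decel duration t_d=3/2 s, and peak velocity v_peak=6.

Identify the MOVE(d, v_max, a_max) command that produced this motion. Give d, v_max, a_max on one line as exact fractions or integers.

a_max = 6/(3/2) = 4
d_a = ½·6·3/2 = 9/2; d_c = 6·3/2 = 9
d = 2·9/2 + 9 = 18
t_c = 3/2 > 0 so v_max = 6

d=18 v_max=6 a_max=4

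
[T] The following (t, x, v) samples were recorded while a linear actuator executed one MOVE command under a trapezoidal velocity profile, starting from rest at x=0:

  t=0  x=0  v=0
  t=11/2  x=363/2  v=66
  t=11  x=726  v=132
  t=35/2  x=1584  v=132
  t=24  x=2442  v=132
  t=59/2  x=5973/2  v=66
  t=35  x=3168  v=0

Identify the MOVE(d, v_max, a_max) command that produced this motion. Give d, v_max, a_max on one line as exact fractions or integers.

d=3168 v_max=132 a_max=12

final state: t=35, x=3168, v=0 → d = 3168
a_max = (66−0)/(11/2−0) = 12
max v = 132 over t∈[11,24] → v_max = 132
check: 132·(11+13) = 3168 ✓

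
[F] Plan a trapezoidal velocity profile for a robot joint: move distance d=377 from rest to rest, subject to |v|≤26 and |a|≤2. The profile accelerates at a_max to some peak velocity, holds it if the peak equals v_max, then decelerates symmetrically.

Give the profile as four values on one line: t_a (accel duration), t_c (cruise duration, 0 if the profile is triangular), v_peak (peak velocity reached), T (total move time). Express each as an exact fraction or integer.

(v_max)²/a_max = 26²/2 = 338
377 ≥ 338 ⇒ cruise phase
t_a = 26/2 = 13; v_peak = 26
d_cruise = 377 − 338 = 39; t_c = 39/26 = 3/2
T = 2·13 + 3/2 = 55/2

t_a=13 t_c=3/2 v_peak=26 T=55/2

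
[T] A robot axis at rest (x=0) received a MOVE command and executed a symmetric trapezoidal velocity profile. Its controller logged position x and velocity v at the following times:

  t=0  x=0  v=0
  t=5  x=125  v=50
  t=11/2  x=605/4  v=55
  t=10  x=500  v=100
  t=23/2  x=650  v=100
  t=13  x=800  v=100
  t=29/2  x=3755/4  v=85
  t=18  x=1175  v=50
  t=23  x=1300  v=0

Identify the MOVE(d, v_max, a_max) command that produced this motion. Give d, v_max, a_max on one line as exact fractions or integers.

final state: t=23, x=1300, v=0 → d = 1300
a_max = (50−0)/(5−0) = 10
max v = 100 over t∈[10,13] → v_max = 100
check: 100·(10+3) = 1300 ✓

d=1300 v_max=100 a_max=10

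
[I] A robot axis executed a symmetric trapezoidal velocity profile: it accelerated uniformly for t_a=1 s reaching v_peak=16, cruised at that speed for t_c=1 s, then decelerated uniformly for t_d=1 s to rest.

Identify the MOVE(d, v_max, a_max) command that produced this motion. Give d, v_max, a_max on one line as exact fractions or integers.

d=32 v_max=16 a_max=16

a_max = 16/1 = 16
d_a = ½·16·1 = 8; d_c = 16·1 = 16
d = 2·8 + 16 = 32
t_c = 1 > 0 ⇒ limit active, v_max = 16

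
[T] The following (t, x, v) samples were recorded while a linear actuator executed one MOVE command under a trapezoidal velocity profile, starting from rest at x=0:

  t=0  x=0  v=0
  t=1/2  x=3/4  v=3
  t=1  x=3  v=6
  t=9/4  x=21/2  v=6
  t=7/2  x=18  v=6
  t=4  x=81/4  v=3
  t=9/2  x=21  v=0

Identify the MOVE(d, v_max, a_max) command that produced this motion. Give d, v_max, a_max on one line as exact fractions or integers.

final state: t=9/2, x=21, v=0 → d = 21
a_max = (3−0)/(1/2−0) = 6
max v = 6 over t∈[1,7/2] → v_max = 6
check: 6·(1+5/2) = 21 ✓

d=21 v_max=6 a_max=6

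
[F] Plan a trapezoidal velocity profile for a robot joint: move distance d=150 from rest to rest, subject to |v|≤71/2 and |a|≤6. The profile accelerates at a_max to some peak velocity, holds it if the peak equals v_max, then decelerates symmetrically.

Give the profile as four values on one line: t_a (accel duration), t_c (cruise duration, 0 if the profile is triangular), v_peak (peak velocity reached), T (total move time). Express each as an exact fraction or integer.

v_max²/a_max = (71/2)²/6 = 5041/24
150 < 5041/24 → triangular
v_peak = √(150·6) = √900 = 30
t_a = 30/6 = 5; t_c = 0
T = 2·5 = 10

t_a=5 t_c=0 v_peak=30 T=10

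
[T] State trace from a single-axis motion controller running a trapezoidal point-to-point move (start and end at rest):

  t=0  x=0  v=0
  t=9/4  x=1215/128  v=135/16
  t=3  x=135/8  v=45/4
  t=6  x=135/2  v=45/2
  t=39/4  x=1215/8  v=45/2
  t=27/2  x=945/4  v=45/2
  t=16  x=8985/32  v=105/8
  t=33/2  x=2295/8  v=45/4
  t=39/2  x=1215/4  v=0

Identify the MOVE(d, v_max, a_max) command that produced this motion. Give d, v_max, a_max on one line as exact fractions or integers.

d=1215/4 v_max=45/2 a_max=15/4

final state: t=39/2, x=1215/4, v=0 → d = 1215/4
a_max = (135/16−0)/(9/4−0) = 15/4
max v = 45/2 over t∈[6,27/2] → v_max = 45/2
check: 45/2·(6+15/2) = 1215/4 ✓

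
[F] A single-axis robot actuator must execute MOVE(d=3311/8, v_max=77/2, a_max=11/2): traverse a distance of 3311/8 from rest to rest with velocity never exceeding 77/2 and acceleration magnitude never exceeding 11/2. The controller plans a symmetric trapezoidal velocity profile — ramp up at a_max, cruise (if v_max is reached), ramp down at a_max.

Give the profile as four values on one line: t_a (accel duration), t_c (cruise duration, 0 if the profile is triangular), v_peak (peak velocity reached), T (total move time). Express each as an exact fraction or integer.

(v_max)²/a_max = (77/2)²/(11/2) = 539/2
3311/8 ≥ 539/2 → trapezoidal
t_a = (77/2)/(11/2) = 7; v_peak = 77/2
d_cruise = 3311/8 − 539/2 = 1155/8; t_c = (1155/8)/(77/2) = 15/4
T = 2·7 + 15/4 = 71/4

t_a=7 t_c=15/4 v_peak=77/2 T=71/4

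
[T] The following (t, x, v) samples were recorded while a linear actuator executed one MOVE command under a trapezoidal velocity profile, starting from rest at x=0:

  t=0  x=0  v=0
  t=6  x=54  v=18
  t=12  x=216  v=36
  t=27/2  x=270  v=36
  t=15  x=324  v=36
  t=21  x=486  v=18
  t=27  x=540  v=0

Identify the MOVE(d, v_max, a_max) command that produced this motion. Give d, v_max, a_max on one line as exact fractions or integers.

d=540 v_max=36 a_max=3

final state: t=27, x=540, v=0 → d = 540
a_max = (18−0)/(6−0) = 3
max v = 36 over t∈[12,15] → v_max = 36
check: 36·(12+3) = 540 ✓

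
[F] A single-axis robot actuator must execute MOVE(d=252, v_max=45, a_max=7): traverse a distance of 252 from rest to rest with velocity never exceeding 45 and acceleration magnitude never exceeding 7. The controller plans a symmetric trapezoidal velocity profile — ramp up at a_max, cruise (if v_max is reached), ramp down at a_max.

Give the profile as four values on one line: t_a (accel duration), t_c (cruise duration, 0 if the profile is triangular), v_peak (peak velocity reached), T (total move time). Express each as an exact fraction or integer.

t_a=6 t_c=0 v_peak=42 T=12

(v_max)²/a_max = 45²/7 = 2025/7
252 < 2025/7 ⇒ no cruise
v_peak = √(252·7) = √1764 = 42
t_a = 42/7 = 6; t_c = 0
T = 2·6 = 12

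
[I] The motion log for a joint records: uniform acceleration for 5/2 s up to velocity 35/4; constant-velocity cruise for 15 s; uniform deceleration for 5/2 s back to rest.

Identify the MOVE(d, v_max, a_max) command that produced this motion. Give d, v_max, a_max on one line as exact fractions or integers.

d=1225/8 v_max=35/4 a_max=7/2

a_max = (35/4)/(5/2) = 7/2
d_a = ½·35/4·5/2 = 175/16; d_c = 35/4·15 = 525/4
d = 2·175/16 + 525/4 = 1225/8
t_c = 15 > 0 → v_max = v_peak = 35/4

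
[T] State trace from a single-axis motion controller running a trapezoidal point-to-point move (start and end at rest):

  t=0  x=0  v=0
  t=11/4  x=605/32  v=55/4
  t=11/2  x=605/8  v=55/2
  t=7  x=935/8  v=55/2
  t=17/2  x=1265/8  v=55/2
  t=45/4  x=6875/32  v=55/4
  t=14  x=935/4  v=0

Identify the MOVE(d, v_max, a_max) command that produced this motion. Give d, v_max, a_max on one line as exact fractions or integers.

final state: t=14, x=935/4, v=0 → d = 935/4
a_max = (55/4−0)/(11/4−0) = 5
max v = 55/2 over t∈[11/2,17/2] → v_max = 55/2
check: 55/2·(11/2+3) = 935/4 ✓

d=935/4 v_max=55/2 a_max=5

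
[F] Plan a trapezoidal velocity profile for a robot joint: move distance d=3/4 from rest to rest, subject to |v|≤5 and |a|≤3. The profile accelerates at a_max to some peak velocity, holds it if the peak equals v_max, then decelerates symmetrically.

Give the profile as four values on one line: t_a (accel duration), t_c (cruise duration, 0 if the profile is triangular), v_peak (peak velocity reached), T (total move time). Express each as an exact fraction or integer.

t_a=1/2 t_c=0 v_peak=3/2 T=1

(v_max)²/a_max = 5²/3 = 25/3
3/4 < 25/3 → triangular
v_peak = √(3/4·3) = √(9/4) = 3/2
t_a = (3/2)/3 = 1/2; t_c = 0
T = 2·1/2 = 1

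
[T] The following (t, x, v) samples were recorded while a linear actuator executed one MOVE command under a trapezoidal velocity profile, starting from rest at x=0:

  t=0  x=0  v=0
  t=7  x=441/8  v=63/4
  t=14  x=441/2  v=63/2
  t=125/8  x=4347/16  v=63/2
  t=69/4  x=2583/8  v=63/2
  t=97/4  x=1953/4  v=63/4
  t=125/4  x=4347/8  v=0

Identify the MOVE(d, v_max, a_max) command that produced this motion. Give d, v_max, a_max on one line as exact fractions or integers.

d=4347/8 v_max=63/2 a_max=9/4

final state: t=125/4, x=4347/8, v=0 → d = 4347/8
a_max = (63/4−0)/(7−0) = 9/4
max v = 63/2 over t∈[14,69/4] → v_max = 63/2
check: 63/2·(14+13/4) = 4347/8 ✓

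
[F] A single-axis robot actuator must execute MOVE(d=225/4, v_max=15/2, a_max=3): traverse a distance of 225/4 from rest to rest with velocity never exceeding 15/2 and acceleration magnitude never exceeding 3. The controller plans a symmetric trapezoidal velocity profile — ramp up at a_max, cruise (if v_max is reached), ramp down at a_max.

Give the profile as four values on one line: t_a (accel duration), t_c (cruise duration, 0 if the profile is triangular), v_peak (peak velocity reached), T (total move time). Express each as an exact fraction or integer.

t_a=5/2 t_c=5 v_peak=15/2 T=10

v_max²/a_max = (15/2)²/3 = 75/4
225/4 ≥ 75/4 so v_max reached
t_a = (15/2)/3 = 5/2; v_peak = 15/2
d_cruise = 225/4 − 75/4 = 75/2; t_c = (75/2)/(15/2) = 5
T = 2·5/2 + 5 = 10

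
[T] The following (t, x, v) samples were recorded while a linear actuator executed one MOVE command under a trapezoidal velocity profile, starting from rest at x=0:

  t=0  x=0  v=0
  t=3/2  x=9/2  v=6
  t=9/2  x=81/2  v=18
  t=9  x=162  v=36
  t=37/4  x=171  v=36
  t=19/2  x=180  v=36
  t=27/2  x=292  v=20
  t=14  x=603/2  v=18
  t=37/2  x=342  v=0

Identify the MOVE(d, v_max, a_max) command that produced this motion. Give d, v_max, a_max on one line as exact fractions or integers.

final state: t=37/2, x=342, v=0 → d = 342
a_max = (6−0)/(3/2−0) = 4
max v = 36 over t∈[9,19/2] → v_max = 36
check: 36·(9+1/2) = 342 ✓

d=342 v_max=36 a_max=4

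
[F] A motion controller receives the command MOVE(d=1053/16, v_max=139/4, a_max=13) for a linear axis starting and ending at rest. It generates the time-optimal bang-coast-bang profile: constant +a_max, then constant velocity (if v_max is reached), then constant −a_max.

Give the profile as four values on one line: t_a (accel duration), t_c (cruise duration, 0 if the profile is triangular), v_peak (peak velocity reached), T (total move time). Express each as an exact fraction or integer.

t_a=9/4 t_c=0 v_peak=117/4 T=9/2

v_max²/a_max = (139/4)²/13 = 19321/208
1053/16 < 19321/208 so t_c = 0
v_peak = √(1053/16·13) = √(13689/16) = 117/4
t_a = (117/4)/13 = 9/4; t_c = 0
T = 2·9/4 = 9/2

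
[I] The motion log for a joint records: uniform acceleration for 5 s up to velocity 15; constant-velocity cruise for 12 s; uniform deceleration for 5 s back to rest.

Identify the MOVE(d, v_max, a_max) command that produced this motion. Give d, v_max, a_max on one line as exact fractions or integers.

a_max = 15/5 = 3
d_a = ½·15·5 = 75/2; d_c = 15·12 = 180
d = 2·75/2 + 180 = 255
t_c = 12 > 0 ⇒ limit active, v_max = 15

d=255 v_max=15 a_max=3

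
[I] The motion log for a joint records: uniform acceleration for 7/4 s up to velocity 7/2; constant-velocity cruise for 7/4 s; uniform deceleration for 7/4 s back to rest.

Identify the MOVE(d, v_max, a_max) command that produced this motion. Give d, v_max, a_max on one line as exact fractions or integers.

d=49/4 v_max=7/2 a_max=2

a_max = (7/2)/(7/4) = 2
d_a = ½·7/2·7/4 = 49/16; d_c = 7/2·7/4 = 49/8
d = 2·49/16 + 49/8 = 49/4
t_c = 7/4 > 0 so v_max = 7/2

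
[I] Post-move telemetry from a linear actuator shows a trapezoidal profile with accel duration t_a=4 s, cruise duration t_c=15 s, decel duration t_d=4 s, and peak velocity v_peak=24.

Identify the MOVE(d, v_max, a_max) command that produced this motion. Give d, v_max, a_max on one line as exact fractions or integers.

a_max = 24/4 = 6
d_a = ½·24·4 = 48; d_c = 24·15 = 360
d = 2·48 + 360 = 456
t_c = 15 > 0 ⇒ limit active, v_max = 24

d=456 v_max=24 a_max=6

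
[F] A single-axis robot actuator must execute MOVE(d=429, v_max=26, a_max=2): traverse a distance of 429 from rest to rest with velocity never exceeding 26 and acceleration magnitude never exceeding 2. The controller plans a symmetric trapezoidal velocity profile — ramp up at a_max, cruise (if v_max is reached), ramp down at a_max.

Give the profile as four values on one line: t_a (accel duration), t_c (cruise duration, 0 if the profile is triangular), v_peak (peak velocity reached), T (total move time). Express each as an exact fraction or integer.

v_max²/a_max = 26²/2 = 338
429 ≥ 338 so v_max reached
t_a = 26/2 = 13; v_peak = 26
d_cruise = 429 − 338 = 91; t_c = 91/26 = 7/2
T = 2·13 + 7/2 = 59/2

t_a=13 t_c=7/2 v_peak=26 T=59/2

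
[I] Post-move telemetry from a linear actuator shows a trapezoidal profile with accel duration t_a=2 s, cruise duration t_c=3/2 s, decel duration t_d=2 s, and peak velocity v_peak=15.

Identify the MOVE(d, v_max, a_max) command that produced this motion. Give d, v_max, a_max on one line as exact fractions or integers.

d=105/2 v_max=15 a_max=15/2

a_max = 15/2
d_a = ½·15·2 = 15; d_c = 15·3/2 = 45/2
d = 2·15 + 45/2 = 105/2
t_c = 3/2 > 0 → v_max = v_peak = 15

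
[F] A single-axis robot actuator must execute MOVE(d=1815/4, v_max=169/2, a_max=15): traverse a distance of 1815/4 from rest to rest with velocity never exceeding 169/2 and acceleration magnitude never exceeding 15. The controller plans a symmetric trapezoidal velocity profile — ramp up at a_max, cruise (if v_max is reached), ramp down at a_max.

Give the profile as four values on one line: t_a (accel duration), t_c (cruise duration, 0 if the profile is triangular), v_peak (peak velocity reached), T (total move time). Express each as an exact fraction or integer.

t_a=11/2 t_c=0 v_peak=165/2 T=11

(v_max)²/a_max = (169/2)²/15 = 28561/60
1815/4 < 28561/60 → triangular
v_peak = √(1815/4·15) = √(27225/4) = 165/2
t_a = (165/2)/15 = 11/2; t_c = 0
T = 2·11/2 = 11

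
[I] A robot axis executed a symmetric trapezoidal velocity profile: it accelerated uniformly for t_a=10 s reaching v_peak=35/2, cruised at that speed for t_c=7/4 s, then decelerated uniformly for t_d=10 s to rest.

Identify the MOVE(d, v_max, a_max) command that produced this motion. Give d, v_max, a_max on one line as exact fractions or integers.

d=1645/8 v_max=35/2 a_max=7/4

a_max = (35/2)/10 = 7/4
d_a = ½·35/2·10 = 175/2; d_c = 35/2·7/4 = 245/8
d = 2·175/2 + 245/8 = 1645/8
t_c = 7/4 > 0 → v_max = v_peak = 35/2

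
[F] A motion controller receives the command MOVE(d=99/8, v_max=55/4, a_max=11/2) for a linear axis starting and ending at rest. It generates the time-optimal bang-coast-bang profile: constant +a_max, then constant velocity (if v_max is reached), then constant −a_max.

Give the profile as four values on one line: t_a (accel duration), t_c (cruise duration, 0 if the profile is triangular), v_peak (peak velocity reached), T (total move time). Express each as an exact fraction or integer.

t_a=3/2 t_c=0 v_peak=33/4 T=3

v_max²/a_max = (55/4)²/(11/2) = 275/8
99/8 < 275/8 → triangular
v_peak = √(99/8·11/2) = √(1089/16) = 33/4
t_a = (33/4)/(11/2) = 3/2; t_c = 0
T = 2·3/2 = 3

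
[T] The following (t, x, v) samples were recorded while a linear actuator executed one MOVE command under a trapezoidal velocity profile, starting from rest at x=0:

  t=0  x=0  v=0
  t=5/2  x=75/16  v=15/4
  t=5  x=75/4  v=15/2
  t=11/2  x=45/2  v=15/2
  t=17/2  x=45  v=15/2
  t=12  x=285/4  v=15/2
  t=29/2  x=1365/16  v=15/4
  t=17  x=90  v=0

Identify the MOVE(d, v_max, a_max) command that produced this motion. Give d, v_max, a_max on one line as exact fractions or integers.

d=90 v_max=15/2 a_max=3/2

final state: t=17, x=90, v=0 → d = 90
a_max = (15/4−0)/(5/2−0) = 3/2
max v = 15/2 over t∈[5,12] → v_max = 15/2
check: 15/2·(5+7) = 90 ✓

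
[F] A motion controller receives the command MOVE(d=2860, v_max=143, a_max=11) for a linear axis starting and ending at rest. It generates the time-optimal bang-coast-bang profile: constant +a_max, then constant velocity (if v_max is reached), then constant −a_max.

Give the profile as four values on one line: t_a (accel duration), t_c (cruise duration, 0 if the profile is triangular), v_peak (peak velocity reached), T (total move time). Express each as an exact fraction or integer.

(v_max)²/a_max = 143²/11 = 1859
2860 ≥ 1859 ⇒ cruise phase
t_a = 143/11 = 13; v_peak = 143
d_cruise = 2860 − 1859 = 1001; t_c = 1001/143 = 7
T = 2·13 + 7 = 33

t_a=13 t_c=7 v_peak=143 T=33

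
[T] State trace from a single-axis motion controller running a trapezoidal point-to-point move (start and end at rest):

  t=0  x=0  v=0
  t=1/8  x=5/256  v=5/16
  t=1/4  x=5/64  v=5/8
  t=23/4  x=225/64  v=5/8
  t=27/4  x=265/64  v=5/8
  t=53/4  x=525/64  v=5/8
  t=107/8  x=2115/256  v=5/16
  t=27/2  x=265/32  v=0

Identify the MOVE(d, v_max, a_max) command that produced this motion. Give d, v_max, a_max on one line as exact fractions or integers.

d=265/32 v_max=5/8 a_max=5/2

final state: t=27/2, x=265/32, v=0 → d = 265/32
a_max = (5/16−0)/(1/8−0) = 5/2
max v = 5/8 over t∈[1/4,53/4] → v_max = 5/8
check: 5/8·(1/4+13) = 265/32 ✓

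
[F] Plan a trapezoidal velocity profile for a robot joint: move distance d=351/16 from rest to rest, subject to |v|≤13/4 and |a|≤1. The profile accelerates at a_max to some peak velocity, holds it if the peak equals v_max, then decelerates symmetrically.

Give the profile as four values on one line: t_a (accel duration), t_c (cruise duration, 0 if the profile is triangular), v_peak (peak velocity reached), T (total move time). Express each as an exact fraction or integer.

(v_max)²/a_max = (13/4)²/1 = 169/16
351/16 ≥ 169/16 so v_max reached
t_a = (13/4)/1 = 13/4; v_peak = 13/4
d_cruise = 351/16 − 169/16 = 91/8; t_c = (91/8)/(13/4) = 7/2
T = 2·13/4 + 7/2 = 10

t_a=13/4 t_c=7/2 v_peak=13/4 T=10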